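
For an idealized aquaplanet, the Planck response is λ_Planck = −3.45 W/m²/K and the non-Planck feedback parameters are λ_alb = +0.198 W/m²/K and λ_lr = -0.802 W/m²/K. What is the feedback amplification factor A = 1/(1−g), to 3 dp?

0.851

Convert to gains: g_alb = 0.198/3.45 = 0.05739; g_lr = -0.802/3.45 = -0.2325.
Total gain g = -0.17511.
A = 1/(1 + 0.17511) = 0.851.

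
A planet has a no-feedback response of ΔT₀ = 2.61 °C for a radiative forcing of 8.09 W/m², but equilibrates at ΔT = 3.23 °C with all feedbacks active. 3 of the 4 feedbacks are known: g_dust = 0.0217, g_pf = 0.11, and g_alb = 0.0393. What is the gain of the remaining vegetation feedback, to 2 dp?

0.02

Amplification A = ΔT/ΔT₀ = 3.23/2.61 = 1.238.
Total gain g = 1 − 1/A = 1 − 1/1.238 = 0.1922.
Known gains sum to 0.0217 + 0.11 + 0.0393 = 0.171.
g_veg = 0.1922 − 0.171 = 0.02.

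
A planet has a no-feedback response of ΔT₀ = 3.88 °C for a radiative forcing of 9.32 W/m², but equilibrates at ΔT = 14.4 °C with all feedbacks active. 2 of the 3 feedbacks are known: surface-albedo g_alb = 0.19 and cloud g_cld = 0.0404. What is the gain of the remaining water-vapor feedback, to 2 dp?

0.50

Amplification A = ΔT/ΔT₀ = 14.4/3.88 = 3.711.
Total gain g = 1 − 1/A = 1 − 1/3.711 = 0.7305.
Known gains sum to 0.19 + 0.0404 = 0.2304.
g_wv = 0.7305 − 0.2304 = 0.50.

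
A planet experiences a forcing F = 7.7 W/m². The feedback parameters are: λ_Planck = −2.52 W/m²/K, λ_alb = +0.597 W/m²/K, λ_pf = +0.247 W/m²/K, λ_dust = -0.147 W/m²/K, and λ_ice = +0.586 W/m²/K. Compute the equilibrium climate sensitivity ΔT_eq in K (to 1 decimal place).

Net feedback parameter λ = (−2.52) + (+0.597) + (+0.247) + (-0.147) + (+0.586) = -1.237 W/m²/K.
ΔT = −F/λ = −7.7/(-1.237) = 6.2 K.

6.2 K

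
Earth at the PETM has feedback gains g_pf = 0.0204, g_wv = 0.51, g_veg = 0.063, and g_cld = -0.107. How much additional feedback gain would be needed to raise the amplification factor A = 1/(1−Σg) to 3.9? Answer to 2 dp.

Current total gain = 0.4864.
Target gain for A = 3.9: g* = 1 − 1/3.9 = 0.7436.
Additional gain needed = 0.7436 − 0.4864 = 0.26.

0.26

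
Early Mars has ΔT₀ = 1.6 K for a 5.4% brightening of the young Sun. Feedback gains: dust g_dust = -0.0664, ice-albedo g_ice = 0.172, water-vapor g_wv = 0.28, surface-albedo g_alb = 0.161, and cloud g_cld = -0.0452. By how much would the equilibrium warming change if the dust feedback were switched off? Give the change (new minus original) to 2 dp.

0.49 K

Original: g = 0.5014, ΔT = 1.6/(1−0.5014) = 3.2090 K.
Without dust: g' = 0.5678, ΔT' = 1.6/(1−0.5678) = 3.7020 K.
Change = 3.7020 − 3.2090 = 0.49 K.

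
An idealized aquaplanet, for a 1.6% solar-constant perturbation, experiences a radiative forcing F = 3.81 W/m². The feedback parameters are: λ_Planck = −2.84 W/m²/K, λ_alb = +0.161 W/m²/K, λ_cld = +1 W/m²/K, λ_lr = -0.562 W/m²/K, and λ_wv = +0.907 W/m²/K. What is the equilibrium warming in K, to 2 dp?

2.86 K

Net feedback parameter λ = (−2.84) + (+0.161) + (+1) + (-0.562) + (+0.907) = -1.334 W/m²/K.
ΔT = −F/λ = −3.81/(-1.334) = 2.86 K.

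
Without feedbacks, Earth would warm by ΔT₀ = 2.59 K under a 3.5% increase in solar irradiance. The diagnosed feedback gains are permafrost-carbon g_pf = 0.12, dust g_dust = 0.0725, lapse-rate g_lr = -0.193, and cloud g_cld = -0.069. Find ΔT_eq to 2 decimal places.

2.42 K

Total gain g = 0.12 + 0.0725 − 0.193 − 0.069 = -0.0695.
Amplification A = 1/(1 + 0.0695) = 0.935.
ΔT = 2.59 × 0.935 = 2.42 K.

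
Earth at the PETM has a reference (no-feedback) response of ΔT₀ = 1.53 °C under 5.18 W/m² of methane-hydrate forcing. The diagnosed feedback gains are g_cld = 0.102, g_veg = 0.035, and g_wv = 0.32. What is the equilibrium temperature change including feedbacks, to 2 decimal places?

Total gain g = 0.102 + 0.035 + 0.32 = 0.457.
Amplification A = 1/(1 − 0.457) = 1.842.
ΔT = 1.53 × 1.842 = 2.82 °C.

2.82 °C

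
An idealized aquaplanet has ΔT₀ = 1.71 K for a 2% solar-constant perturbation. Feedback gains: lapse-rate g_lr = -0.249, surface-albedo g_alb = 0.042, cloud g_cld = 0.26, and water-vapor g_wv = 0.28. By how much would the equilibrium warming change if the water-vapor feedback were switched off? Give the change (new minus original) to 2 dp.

Original: g = 0.333, ΔT = 1.71/(1−0.333) = 2.5637 K.
Without water-vapor: g' = 0.053, ΔT' = 1.71/(1−0.053) = 1.8057 K.
Change = 1.8057 − 2.5637 = -0.76 K.

-0.76 K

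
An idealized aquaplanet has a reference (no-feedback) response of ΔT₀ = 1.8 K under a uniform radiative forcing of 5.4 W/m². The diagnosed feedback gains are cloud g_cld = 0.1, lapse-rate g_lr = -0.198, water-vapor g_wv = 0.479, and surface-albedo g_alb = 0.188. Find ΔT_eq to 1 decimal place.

4.2 K

Total gain g = 0.1 − 0.198 + 0.479 + 0.188 = 0.569.
Amplification A = 1/(1 − 0.569) = 2.32.
ΔT = 1.8 × 2.32 = 4.2 K.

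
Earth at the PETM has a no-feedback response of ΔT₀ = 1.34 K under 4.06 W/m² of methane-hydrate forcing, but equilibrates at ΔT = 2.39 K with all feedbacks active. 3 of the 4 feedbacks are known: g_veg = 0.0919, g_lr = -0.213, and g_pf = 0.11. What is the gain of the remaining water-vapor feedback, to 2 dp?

Amplification A = ΔT/ΔT₀ = 2.39/1.34 = 1.784.
Total gain g = 1 − 1/A = 1 − 1/1.784 = 0.4395.
Known gains sum to 0.0919 − 0.213 + 0.11 = -0.0111.
g_wv = 0.4395 + 0.0111 = 0.45.

0.45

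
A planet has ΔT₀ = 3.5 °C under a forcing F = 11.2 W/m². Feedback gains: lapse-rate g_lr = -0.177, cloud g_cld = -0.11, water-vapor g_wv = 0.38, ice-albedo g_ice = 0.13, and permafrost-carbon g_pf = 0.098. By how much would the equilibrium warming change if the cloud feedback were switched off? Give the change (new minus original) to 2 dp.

1.00 °C

Original: g = 0.321, ΔT = 3.5/(1−0.321) = 5.1546 °C.
Without cloud: g' = 0.431, ΔT' = 3.5/(1−0.431) = 6.1511 °C.
Change = 6.1511 − 5.1546 = 1.00 °C.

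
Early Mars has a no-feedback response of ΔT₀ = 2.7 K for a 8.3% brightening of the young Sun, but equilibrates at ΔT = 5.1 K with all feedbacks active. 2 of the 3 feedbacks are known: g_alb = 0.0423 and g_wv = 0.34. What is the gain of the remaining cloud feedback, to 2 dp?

0.09

Amplification A = ΔT/ΔT₀ = 5.1/2.7 = 1.889.
Total gain g = 1 − 1/A = 1 − 1/1.889 = 0.4706.
Known gains sum to 0.0423 + 0.34 = 0.3823.
g_cld = 0.4706 − 0.3823 = 0.09.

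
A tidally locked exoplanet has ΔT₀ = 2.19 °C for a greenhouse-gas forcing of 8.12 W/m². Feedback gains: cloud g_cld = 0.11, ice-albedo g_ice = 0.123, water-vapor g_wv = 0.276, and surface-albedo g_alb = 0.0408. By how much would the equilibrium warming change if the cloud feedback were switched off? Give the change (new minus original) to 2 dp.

Original: g = 0.5498, ΔT = 2.19/(1−0.5498) = 4.8645 °C.
Without cloud: g' = 0.4398, ΔT' = 2.19/(1−0.4398) = 3.9093 °C.
Change = 3.9093 − 4.8645 = -0.96 °C.

-0.96 °C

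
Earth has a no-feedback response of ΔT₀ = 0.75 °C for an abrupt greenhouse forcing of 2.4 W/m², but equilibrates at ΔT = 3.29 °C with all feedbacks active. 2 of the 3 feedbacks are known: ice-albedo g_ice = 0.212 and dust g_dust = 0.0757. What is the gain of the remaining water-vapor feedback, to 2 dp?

Amplification A = ΔT/ΔT₀ = 3.29/0.75 = 4.387.
Total gain g = 1 − 1/A = 1 − 1/4.387 = 0.7721.
Known gains sum to 0.212 + 0.0757 = 0.2877.
g_wv = 0.7721 − 0.2877 = 0.48.

0.48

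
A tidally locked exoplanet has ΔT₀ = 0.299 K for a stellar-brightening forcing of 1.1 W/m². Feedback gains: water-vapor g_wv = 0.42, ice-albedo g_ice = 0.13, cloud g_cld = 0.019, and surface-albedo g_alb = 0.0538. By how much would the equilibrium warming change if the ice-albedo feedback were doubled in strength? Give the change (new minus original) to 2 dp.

Original: g = 0.6228, ΔT = 0.299/(1−0.6228) = 0.7927 K.
With doubled ice-albedo: g' = 0.7528, ΔT' = 0.299/(1−0.7528) = 1.2095 K.
Change = 1.2095 − 0.7927 = 0.42 K.

0.42 K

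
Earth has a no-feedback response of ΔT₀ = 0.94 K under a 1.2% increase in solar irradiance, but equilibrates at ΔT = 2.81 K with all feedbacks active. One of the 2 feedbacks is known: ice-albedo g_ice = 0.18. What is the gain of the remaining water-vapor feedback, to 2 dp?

0.49

Amplification A = ΔT/ΔT₀ = 2.81/0.94 = 2.989.
Total gain g = 1 − 1/A = 1 − 1/2.989 = 0.6654.
The known gain is 0.18.
g_wv = 0.6654 − 0.18 = 0.49.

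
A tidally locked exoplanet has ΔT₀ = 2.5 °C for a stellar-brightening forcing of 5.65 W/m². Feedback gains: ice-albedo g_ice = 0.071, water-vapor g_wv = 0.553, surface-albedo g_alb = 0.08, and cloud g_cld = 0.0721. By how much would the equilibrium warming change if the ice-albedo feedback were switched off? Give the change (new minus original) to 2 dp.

Original: g = 0.7761, ΔT = 2.5/(1−0.7761) = 11.1657 °C.
Without ice-albedo: g' = 0.7051, ΔT' = 2.5/(1−0.7051) = 8.4774 °C.
Change = 8.4774 − 11.1657 = -2.69 °C.

-2.69 °C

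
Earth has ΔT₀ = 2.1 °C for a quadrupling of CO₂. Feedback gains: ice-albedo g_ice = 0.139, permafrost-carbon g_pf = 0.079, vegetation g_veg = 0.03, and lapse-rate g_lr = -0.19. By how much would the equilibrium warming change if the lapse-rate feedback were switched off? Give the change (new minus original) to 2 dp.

0.56 °C

Original: g = 0.058, ΔT = 2.1/(1−0.058) = 2.2293 °C.
Without lapse-rate: g' = 0.248, ΔT' = 2.1/(1−0.248) = 2.7926 °C.
Change = 2.7926 − 2.2293 = 0.56 °C.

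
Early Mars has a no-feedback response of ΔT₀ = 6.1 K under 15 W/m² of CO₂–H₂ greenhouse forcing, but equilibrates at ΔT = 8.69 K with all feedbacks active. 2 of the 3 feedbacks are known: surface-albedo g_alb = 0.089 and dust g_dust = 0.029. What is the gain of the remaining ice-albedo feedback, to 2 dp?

0.18

Amplification A = ΔT/ΔT₀ = 8.69/6.1 = 1.425.
Total gain g = 1 − 1/A = 1 − 1/1.425 = 0.2982.
Known gains sum to 0.089 + 0.029 = 0.118.
g_ice = 0.2982 − 0.118 = 0.18.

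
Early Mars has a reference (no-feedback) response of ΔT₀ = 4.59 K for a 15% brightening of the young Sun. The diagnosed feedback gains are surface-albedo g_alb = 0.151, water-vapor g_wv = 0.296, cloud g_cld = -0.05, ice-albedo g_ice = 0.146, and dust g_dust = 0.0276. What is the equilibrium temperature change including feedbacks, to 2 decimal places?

Total gain g = 0.151 + 0.296 − 0.05 + 0.146 + 0.0276 = 0.5706.
Amplification A = 1/(1 − 0.5706) = 2.329.
ΔT = 4.59 × 2.329 = 10.69 K.

10.69 K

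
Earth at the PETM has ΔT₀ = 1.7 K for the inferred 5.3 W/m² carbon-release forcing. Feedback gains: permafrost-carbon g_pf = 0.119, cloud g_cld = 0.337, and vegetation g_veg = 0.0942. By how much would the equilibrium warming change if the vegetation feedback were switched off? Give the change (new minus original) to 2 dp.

Original: g = 0.5502, ΔT = 1.7/(1−0.5502) = 3.7795 K.
Without vegetation: g' = 0.456, ΔT' = 1.7/(1−0.456) = 3.1250 K.
Change = 3.1250 − 3.7795 = -0.65 K.

-0.65 K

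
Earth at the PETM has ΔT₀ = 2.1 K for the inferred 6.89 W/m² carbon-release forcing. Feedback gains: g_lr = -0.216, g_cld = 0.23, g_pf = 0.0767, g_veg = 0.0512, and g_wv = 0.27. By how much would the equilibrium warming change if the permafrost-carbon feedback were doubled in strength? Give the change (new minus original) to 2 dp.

Original: g = 0.4119, ΔT = 2.1/(1−0.4119) = 3.5708 K.
With doubled permafrost-carbon: g' = 0.4886, ΔT' = 2.1/(1−0.4886) = 4.1064 K.
Change = 4.1064 − 3.5708 = 0.54 K.

0.54 K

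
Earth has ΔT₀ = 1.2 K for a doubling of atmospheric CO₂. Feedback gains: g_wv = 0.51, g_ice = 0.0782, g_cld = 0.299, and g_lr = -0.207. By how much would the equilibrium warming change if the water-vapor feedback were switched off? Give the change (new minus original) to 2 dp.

-2.31 K

Original: g = 0.6802, ΔT = 1.2/(1−0.6802) = 3.7523 K.
Without water-vapor: g' = 0.1702, ΔT' = 1.2/(1−0.1702) = 1.4461 K.
Change = 1.4461 − 3.7523 = -2.31 K.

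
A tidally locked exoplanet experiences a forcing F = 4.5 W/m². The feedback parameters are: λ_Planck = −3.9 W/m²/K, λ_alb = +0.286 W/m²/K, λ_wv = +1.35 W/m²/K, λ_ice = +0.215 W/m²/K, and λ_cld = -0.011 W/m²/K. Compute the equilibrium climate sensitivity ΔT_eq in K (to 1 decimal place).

2.2 K

Net feedback parameter λ = (−3.9) + (+0.286) + (+1.35) + (+0.215) + (-0.011) = -2.06 W/m²/K.
ΔT = −F/λ = −4.5/(-2.06) = 2.2 K.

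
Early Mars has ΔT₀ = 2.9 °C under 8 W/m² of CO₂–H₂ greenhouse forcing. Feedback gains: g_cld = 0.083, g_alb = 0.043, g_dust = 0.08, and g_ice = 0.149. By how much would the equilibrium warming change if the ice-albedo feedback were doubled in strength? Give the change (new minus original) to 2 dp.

1.35 °C

Original: g = 0.355, ΔT = 2.9/(1−0.355) = 4.4961 °C.
With doubled ice-albedo: g' = 0.504, ΔT' = 2.9/(1−0.504) = 5.8468 °C.
Change = 5.8468 − 4.4961 = 1.35 °C.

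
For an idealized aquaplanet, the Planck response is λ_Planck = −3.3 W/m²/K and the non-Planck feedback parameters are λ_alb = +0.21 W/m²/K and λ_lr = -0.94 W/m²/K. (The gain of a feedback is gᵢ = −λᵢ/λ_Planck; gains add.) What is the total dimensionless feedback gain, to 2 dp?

-0.22

Convert to gains: g_alb = 0.21/3.3 = 0.06364; g_lr = -0.94/3.3 = -0.2848.
Total gain g = -0.22116.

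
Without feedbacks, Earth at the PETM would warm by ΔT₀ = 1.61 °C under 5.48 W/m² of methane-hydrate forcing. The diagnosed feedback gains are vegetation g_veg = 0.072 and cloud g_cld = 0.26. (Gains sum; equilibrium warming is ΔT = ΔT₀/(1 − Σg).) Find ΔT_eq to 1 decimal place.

Total gain g = 0.072 + 0.26 = 0.332.
Amplification A = 1/(1 − 0.332) = 1.497.
ΔT = 1.61 × 1.497 = 2.4 °C.

2.4 °C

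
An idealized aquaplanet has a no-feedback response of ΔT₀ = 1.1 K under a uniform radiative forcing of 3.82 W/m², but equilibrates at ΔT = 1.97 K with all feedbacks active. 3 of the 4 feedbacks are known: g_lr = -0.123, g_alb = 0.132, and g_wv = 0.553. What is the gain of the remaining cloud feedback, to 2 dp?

-0.12

Amplification A = ΔT/ΔT₀ = 1.97/1.1 = 1.791.
Total gain g = 1 − 1/A = 1 − 1/1.791 = 0.4417.
Known gains sum to -0.123 + 0.132 + 0.553 = 0.562.
g_cld = 0.4417 − 0.562 = -0.12.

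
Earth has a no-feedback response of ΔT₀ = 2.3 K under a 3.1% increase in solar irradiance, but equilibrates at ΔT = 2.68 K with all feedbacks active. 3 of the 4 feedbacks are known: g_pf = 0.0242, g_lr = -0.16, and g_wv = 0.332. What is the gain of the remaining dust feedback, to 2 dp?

-0.05

Amplification A = ΔT/ΔT₀ = 2.68/2.3 = 1.165.
Total gain g = 1 − 1/A = 1 − 1/1.165 = 0.1416.
Known gains sum to 0.0242 − 0.16 + 0.332 = 0.1962.
g_dust = 0.1416 − 0.1962 = -0.05.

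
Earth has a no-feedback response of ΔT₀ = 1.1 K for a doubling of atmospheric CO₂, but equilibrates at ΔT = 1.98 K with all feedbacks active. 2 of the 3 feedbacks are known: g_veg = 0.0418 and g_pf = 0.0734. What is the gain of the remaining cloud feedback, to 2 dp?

0.33

Amplification A = ΔT/ΔT₀ = 1.98/1.1 = 1.8.
Total gain g = 1 − 1/A = 1 − 1/1.8 = 0.4444.
Known gains sum to 0.0418 + 0.0734 = 0.1152.
g_cld = 0.4444 − 0.1152 = 0.33.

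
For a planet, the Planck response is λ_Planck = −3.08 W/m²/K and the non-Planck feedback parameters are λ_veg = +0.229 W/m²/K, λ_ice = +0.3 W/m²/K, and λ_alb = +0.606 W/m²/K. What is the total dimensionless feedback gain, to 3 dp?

0.369

Convert to gains: g_veg = 0.229/3.08 = 0.07435; g_ice = 0.3/3.08 = 0.0974; g_alb = 0.606/3.08 = 0.1968.
Total gain g = 0.36855.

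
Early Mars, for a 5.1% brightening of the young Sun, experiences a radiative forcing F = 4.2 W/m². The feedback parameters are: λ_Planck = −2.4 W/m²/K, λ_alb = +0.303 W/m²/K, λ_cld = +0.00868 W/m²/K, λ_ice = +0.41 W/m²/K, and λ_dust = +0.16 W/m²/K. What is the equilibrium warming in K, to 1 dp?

Net feedback parameter λ = (−2.4) + (+0.303) + (+0.00868) + (+0.41) + (+0.16) = -1.51832 W/m²/K.
ΔT = −F/λ = −4.2/(-1.51832) = 2.8 K.

2.8 K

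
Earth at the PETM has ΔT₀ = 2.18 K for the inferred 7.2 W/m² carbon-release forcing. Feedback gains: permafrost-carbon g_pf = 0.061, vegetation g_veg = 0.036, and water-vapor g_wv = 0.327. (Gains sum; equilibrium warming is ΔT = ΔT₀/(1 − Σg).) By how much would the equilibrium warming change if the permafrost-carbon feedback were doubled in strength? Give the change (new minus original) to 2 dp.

Original: g = 0.424, ΔT = 2.18/(1−0.424) = 3.7847 K.
With doubled permafrost-carbon: g' = 0.485, ΔT' = 2.18/(1−0.485) = 4.2330 K.
Change = 4.2330 − 3.7847 = 0.45 K.

0.45 K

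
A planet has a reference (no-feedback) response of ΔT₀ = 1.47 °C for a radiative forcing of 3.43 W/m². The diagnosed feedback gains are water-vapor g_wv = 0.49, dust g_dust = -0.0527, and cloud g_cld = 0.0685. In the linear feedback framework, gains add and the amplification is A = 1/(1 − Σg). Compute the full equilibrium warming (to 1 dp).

3.0 °C

Total gain g = 0.49 − 0.0527 + 0.0685 = 0.5058.
Amplification A = 1/(1 − 0.5058) = 2.023.
ΔT = 1.47 × 2.023 = 3.0 °C.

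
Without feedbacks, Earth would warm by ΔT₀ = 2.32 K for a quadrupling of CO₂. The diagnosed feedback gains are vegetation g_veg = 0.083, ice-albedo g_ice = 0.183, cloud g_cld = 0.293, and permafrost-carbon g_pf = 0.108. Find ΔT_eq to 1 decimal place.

Total gain g = 0.083 + 0.183 + 0.293 + 0.108 = 0.667.
Amplification A = 1/(1 − 0.667) = 3.003.
ΔT = 2.32 × 3.003 = 7.0 K.

7.0 K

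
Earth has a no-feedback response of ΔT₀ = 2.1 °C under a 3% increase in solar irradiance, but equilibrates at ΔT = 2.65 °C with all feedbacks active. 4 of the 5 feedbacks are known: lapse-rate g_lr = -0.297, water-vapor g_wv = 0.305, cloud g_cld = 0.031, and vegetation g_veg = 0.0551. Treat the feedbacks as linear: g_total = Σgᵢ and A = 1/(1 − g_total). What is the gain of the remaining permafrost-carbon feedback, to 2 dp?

0.11

Amplification A = ΔT/ΔT₀ = 2.65/2.1 = 1.262.
Total gain g = 1 − 1/A = 1 − 1/1.262 = 0.2076.
Known gains sum to -0.297 + 0.305 + 0.031 + 0.0551 = 0.0941.
g_pf = 0.2076 − 0.0941 = 0.11.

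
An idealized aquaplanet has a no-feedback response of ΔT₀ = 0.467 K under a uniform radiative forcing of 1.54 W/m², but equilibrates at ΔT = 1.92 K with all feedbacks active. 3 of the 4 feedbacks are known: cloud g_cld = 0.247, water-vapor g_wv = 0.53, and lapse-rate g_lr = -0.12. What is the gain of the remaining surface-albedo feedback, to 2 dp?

0.10

Amplification A = ΔT/ΔT₀ = 1.92/0.467 = 4.111.
Total gain g = 1 − 1/A = 1 − 1/4.111 = 0.7568.
Known gains sum to 0.247 + 0.53 − 0.12 = 0.657.
g_alb = 0.7568 − 0.657 = 0.10.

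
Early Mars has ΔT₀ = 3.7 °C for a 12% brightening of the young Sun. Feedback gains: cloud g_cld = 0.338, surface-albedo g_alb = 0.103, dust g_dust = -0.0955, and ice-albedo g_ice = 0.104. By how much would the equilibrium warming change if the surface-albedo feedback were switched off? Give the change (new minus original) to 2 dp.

Original: g = 0.4495, ΔT = 3.7/(1−0.4495) = 6.7212 °C.
Without surface-albedo: g' = 0.3465, ΔT' = 3.7/(1−0.3465) = 5.6618 °C.
Change = 5.6618 − 6.7212 = -1.06 °C.

-1.06 °C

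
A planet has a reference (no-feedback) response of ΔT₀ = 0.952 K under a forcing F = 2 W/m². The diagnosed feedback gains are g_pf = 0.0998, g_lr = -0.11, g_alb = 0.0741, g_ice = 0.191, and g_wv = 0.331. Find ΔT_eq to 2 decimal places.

Total gain g = 0.0998 − 0.11 + 0.0741 + 0.191 + 0.331 = 0.5859.
Amplification A = 1/(1 − 0.5859) = 2.415.
ΔT = 0.952 × 2.415 = 2.30 K.

2.30 K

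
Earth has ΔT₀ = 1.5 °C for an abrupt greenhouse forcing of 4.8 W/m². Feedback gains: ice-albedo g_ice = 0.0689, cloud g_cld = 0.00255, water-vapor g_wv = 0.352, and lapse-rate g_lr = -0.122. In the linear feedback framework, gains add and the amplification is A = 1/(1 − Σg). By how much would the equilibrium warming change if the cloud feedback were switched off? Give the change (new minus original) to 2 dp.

-0.01 °C

Original: g = 0.30145, ΔT = 1.5/(1−0.30145) = 2.1473 °C.
Without cloud: g' = 0.2989, ΔT' = 1.5/(1−0.2989) = 2.1395 °C.
Change = 2.1395 − 2.1473 = -0.01 °C.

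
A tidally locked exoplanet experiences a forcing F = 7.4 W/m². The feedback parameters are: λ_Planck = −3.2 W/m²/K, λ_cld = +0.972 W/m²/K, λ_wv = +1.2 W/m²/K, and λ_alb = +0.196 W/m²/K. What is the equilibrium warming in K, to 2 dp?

8.89 K

Net feedback parameter λ = (−3.2) + (+0.972) + (+1.2) + (+0.196) = -0.832 W/m²/K.
ΔT = −F/λ = −7.4/(-0.832) = 8.89 K.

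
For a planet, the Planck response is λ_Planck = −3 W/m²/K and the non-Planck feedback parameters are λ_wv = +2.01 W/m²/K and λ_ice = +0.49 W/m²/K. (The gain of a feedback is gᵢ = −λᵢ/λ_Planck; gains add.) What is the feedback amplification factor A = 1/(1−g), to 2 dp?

6.00

Convert to gains: g_wv = 2.01/3 = 0.67; g_ice = 0.49/3 = 0.1633.
Total gain g = 0.8333.
A = 1/(1 − 0.8333) = 6.00.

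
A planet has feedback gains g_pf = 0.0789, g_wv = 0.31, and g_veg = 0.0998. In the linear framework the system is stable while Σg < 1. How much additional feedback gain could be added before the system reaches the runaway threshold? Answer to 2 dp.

0.51

Current total gain = 0.0789 + 0.31 + 0.0998 = 0.4887.
Margin to runaway = 1 − 0.4887 = 0.51.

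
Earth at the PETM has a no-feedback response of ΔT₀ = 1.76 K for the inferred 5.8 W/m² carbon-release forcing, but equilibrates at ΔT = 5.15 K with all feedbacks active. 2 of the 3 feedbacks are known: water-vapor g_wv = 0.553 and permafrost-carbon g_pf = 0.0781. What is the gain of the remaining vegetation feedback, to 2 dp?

0.03

Amplification A = ΔT/ΔT₀ = 5.15/1.76 = 2.926.
Total gain g = 1 − 1/A = 1 − 1/2.926 = 0.6582.
Known gains sum to 0.553 + 0.0781 = 0.6311.
g_veg = 0.6582 − 0.6311 = 0.03.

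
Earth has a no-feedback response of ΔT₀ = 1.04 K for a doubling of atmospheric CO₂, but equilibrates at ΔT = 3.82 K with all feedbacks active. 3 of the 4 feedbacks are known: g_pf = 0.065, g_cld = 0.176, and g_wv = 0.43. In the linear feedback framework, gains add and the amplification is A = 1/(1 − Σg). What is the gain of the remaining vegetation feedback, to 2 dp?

0.06

Amplification A = ΔT/ΔT₀ = 3.82/1.04 = 3.673.
Total gain g = 1 − 1/A = 1 − 1/3.673 = 0.7277.
Known gains sum to 0.065 + 0.176 + 0.43 = 0.671.
g_veg = 0.7277 − 0.671 = 0.06.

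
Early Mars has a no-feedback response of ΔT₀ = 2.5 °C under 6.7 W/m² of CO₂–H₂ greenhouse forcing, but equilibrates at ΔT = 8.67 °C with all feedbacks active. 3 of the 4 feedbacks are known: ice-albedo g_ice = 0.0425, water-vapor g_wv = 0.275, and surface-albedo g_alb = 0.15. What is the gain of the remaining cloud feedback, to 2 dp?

0.24

Amplification A = ΔT/ΔT₀ = 8.67/2.5 = 3.468.
Total gain g = 1 − 1/A = 1 − 1/3.468 = 0.7116.
Known gains sum to 0.0425 + 0.275 + 0.15 = 0.4675.
g_cld = 0.7116 − 0.4675 = 0.24.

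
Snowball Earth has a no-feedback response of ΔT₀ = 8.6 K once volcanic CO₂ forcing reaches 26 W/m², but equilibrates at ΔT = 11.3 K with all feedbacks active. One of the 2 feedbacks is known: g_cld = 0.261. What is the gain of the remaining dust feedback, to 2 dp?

-0.02

Amplification A = ΔT/ΔT₀ = 11.3/8.6 = 1.314.
Total gain g = 1 − 1/A = 1 − 1/1.314 = 0.239.
The known gain is 0.261.
g_dust = 0.239 − 0.261 = -0.02.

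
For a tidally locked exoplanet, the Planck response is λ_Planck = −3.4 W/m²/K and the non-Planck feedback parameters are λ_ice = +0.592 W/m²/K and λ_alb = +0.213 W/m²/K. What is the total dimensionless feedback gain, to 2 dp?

0.24

Convert to gains: g_ice = 0.592/3.4 = 0.1741; g_alb = 0.213/3.4 = 0.06265.
Total gain g = 0.23675.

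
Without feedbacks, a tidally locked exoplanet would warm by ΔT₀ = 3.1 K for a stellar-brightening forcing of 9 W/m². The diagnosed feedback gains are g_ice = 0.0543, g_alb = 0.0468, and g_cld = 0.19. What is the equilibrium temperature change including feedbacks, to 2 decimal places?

Total gain g = 0.0543 + 0.0468 + 0.19 = 0.2911.
Amplification A = 1/(1 − 0.2911) = 1.411.
ΔT = 3.1 × 1.411 = 4.37 K.

4.37 K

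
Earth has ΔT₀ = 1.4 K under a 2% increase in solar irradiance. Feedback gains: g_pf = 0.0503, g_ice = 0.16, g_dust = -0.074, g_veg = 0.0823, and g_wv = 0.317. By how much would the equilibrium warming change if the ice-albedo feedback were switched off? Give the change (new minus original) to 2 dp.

-0.77 K

Original: g = 0.5356, ΔT = 1.4/(1−0.5356) = 3.0146 K.
Without ice-albedo: g' = 0.3756, ΔT' = 1.4/(1−0.3756) = 2.2422 K.
Change = 2.2422 − 3.0146 = -0.77 K.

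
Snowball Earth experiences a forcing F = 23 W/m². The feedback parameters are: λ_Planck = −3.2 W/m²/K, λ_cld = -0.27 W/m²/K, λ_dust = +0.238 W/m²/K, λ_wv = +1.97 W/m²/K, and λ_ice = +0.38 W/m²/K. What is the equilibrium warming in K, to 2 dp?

Net feedback parameter λ = (−3.2) + (-0.27) + (+0.238) + (+1.97) + (+0.38) = -0.882 W/m²/K.
ΔT = −F/λ = −23/(-0.882) = 26.08 K.

26.08 K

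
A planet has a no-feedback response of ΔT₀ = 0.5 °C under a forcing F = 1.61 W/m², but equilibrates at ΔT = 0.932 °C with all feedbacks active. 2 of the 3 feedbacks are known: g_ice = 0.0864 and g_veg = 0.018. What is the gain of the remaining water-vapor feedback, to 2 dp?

Amplification A = ΔT/ΔT₀ = 0.932/0.5 = 1.864.
Total gain g = 1 − 1/A = 1 − 1/1.864 = 0.4635.
Known gains sum to 0.0864 + 0.018 = 0.1044.
g_wv = 0.4635 − 0.1044 = 0.36.

0.36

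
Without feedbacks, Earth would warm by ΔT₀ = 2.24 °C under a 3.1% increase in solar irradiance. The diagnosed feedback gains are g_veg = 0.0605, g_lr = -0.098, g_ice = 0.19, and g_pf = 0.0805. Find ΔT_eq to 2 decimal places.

2.92 °C

Total gain g = 0.0605 − 0.098 + 0.19 + 0.0805 = 0.233.
Amplification A = 1/(1 − 0.233) = 1.304.
ΔT = 2.24 × 1.304 = 2.92 °C.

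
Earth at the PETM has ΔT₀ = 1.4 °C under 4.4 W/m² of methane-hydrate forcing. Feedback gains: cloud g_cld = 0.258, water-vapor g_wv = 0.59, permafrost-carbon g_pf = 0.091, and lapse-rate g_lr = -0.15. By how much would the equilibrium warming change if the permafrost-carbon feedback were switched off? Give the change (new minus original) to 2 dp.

-2.00 °C

Original: g = 0.789, ΔT = 1.4/(1−0.789) = 6.6351 °C.
Without permafrost-carbon: g' = 0.698, ΔT' = 1.4/(1−0.698) = 4.6358 °C.
Change = 4.6358 − 6.6351 = -2.00 °C.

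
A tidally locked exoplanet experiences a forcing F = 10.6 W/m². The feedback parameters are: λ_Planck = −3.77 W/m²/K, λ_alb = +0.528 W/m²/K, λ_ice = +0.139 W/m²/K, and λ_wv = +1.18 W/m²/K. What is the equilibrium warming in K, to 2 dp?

Net feedback parameter λ = (−3.77) + (+0.528) + (+0.139) + (+1.18) = -1.923 W/m²/K.
ΔT = −F/λ = −10.6/(-1.923) = 5.51 K.

5.51 K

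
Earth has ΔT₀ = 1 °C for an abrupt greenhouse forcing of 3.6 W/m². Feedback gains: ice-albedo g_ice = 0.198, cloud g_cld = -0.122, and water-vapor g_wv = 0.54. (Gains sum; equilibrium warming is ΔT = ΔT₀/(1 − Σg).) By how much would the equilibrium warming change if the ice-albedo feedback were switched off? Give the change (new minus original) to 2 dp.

-0.89 °C

Original: g = 0.616, ΔT = 1/(1−0.616) = 2.6042 °C.
Without ice-albedo: g' = 0.418, ΔT' = 1/(1−0.418) = 1.7182 °C.
Change = 1.7182 − 2.6042 = -0.89 °C.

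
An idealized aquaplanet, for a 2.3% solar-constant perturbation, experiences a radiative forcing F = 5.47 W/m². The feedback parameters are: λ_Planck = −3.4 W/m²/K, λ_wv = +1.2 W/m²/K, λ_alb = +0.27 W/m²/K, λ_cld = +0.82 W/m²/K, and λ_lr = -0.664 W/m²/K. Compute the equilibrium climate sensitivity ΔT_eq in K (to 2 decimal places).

3.08 K

Net feedback parameter λ = (−3.4) + (+1.2) + (+0.27) + (+0.82) + (-0.664) = -1.774 W/m²/K.
ΔT = −F/λ = −5.47/(-1.774) = 3.08 K.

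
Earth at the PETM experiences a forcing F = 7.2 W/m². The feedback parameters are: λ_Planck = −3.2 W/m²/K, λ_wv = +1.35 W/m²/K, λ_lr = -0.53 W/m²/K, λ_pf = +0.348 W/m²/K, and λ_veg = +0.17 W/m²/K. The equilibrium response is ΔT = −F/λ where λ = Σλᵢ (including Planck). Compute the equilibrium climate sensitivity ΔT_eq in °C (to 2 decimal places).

3.87 °C

Net feedback parameter λ = (−3.2) + (+1.35) + (-0.53) + (+0.348) + (+0.17) = -1.862 W/m²/K.
ΔT = −F/λ = −7.2/(-1.862) = 3.87 °C.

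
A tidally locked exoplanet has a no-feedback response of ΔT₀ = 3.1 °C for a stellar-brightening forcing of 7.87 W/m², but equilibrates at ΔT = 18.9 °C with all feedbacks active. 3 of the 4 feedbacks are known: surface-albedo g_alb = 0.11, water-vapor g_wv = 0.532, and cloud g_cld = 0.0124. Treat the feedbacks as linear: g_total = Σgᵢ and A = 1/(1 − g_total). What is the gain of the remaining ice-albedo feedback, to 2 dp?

Amplification A = ΔT/ΔT₀ = 18.9/3.1 = 6.097.
Total gain g = 1 − 1/A = 1 − 1/6.097 = 0.836.
Known gains sum to 0.11 + 0.532 + 0.0124 = 0.6544.
g_ice = 0.836 − 0.6544 = 0.18.

0.18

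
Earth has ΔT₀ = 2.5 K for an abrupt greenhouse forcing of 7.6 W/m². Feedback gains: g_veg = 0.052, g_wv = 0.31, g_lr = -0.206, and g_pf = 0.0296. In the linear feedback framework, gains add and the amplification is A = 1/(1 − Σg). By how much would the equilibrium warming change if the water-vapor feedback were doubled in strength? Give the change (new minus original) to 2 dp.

Original: g = 0.1856, ΔT = 2.5/(1−0.1856) = 3.0697 K.
With doubled water-vapor: g' = 0.4956, ΔT' = 2.5/(1−0.4956) = 4.9564 K.
Change = 4.9564 − 3.0697 = 1.89 K.

1.89 K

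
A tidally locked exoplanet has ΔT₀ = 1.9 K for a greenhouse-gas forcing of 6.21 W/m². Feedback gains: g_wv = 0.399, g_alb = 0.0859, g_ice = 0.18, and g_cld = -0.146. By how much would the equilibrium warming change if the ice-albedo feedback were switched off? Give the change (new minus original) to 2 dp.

Original: g = 0.5189, ΔT = 1.9/(1−0.5189) = 3.9493 K.
Without ice-albedo: g' = 0.3389, ΔT' = 1.9/(1−0.3389) = 2.8740 K.
Change = 2.8740 − 3.9493 = -1.08 K.

-1.08 K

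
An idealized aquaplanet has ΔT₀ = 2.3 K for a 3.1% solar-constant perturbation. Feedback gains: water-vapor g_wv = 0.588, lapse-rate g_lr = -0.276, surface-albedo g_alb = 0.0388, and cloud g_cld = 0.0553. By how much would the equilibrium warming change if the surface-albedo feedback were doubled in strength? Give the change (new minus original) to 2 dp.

0.27 K

Original: g = 0.4061, ΔT = 2.3/(1−0.4061) = 3.8727 K.
With doubled surface-albedo: g' = 0.4449, ΔT' = 2.3/(1−0.4449) = 4.1434 K.
Change = 4.1434 − 3.8727 = 0.27 K.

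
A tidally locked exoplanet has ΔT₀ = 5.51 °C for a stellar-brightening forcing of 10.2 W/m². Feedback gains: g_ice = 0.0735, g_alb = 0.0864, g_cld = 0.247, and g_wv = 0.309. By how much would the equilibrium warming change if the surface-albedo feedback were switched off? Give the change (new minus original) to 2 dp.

Original: g = 0.7159, ΔT = 5.51/(1−0.7159) = 19.3946 °C.
Without surface-albedo: g' = 0.6295, ΔT' = 5.51/(1−0.6295) = 14.8718 °C.
Change = 14.8718 − 19.3946 = -4.52 °C.

-4.52 °C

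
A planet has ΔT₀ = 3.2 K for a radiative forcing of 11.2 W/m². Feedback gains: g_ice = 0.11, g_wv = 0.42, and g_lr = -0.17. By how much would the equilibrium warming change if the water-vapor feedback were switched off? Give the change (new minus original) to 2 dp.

-1.98 K

Original: g = 0.36, ΔT = 3.2/(1−0.36) = 5.0000 K.
Without water-vapor: g' = -0.06, ΔT' = 3.2/(1+0.06) = 3.0189 K.
Change = 3.0189 − 5.0000 = -1.98 K.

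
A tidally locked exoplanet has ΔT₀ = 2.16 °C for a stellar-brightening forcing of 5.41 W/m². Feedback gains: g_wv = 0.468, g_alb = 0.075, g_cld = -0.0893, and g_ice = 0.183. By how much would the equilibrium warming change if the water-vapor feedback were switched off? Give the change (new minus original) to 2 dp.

-3.35 °C

Original: g = 0.6367, ΔT = 2.16/(1−0.6367) = 5.9455 °C.
Without water-vapor: g' = 0.1687, ΔT' = 2.16/(1−0.1687) = 2.5983 °C.
Change = 2.5983 − 5.9455 = -3.35 °C.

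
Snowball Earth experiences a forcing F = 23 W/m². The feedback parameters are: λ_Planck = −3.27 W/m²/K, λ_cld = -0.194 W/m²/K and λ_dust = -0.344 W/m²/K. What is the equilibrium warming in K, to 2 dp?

Net feedback parameter λ = (−3.27) + (-0.194) + (-0.344) = -3.808 W/m²/K.
ΔT = −F/λ = −23/(-3.808) = 6.04 K.

6.04 K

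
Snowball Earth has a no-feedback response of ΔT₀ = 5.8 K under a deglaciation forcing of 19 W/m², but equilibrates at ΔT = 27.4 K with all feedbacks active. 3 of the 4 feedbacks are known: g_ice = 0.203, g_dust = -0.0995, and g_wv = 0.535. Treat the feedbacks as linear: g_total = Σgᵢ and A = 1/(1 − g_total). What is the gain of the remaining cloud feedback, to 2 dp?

0.15

Amplification A = ΔT/ΔT₀ = 27.4/5.8 = 4.724.
Total gain g = 1 − 1/A = 1 − 1/4.724 = 0.7883.
Known gains sum to 0.203 − 0.0995 + 0.535 = 0.6385.
g_cld = 0.7883 − 0.6385 = 0.15.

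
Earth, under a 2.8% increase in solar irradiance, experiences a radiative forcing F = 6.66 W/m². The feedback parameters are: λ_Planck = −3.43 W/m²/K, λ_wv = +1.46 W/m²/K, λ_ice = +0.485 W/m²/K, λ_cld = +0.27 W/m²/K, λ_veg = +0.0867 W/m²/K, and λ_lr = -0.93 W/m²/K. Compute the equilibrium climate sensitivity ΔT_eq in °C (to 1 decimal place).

3.2 °C

Net feedback parameter λ = (−3.43) + (+1.46) + (+0.485) + (+0.27) + (+0.0867) + (-0.93) = -2.0583 W/m²/K.
ΔT = −F/λ = −6.66/(-2.0583) = 3.2 °C.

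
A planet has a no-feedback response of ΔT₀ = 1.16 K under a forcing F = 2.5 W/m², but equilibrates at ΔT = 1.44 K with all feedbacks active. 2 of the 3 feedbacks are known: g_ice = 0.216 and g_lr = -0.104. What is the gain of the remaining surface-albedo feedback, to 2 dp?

0.08

Amplification A = ΔT/ΔT₀ = 1.44/1.16 = 1.241.
Total gain g = 1 − 1/A = 1 − 1/1.241 = 0.1942.
Known gains sum to 0.216 − 0.104 = 0.112.
g_alb = 0.1942 − 0.112 = 0.08.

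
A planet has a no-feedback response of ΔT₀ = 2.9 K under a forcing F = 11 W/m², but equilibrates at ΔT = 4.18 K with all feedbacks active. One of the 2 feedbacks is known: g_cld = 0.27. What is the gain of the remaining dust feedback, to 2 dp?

Amplification A = ΔT/ΔT₀ = 4.18/2.9 = 1.441.
Total gain g = 1 − 1/A = 1 − 1/1.441 = 0.306.
The known gain is 0.27.
g_dust = 0.306 − 0.27 = 0.04.

0.04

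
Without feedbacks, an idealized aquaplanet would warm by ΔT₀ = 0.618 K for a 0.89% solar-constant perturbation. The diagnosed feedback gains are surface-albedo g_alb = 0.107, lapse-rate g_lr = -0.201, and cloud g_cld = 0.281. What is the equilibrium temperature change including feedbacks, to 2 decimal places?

0.76 K

Total gain g = 0.107 − 0.201 + 0.281 = 0.187.
Amplification A = 1/(1 − 0.187) = 1.23.
ΔT = 0.618 × 1.23 = 0.76 K.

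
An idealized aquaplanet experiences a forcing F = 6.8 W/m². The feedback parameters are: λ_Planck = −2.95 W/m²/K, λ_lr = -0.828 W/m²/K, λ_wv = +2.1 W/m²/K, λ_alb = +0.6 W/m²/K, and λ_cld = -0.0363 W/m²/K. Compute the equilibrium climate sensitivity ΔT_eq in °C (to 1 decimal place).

6.1 °C

Net feedback parameter λ = (−2.95) + (-0.828) + (+2.1) + (+0.6) + (-0.0363) = -1.1143 W/m²/K.
ΔT = −F/λ = −6.8/(-1.1143) = 6.1 °C.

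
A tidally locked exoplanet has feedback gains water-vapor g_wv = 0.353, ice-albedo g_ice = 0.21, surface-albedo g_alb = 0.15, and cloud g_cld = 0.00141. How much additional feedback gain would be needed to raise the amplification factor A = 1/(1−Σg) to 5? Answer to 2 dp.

Current total gain = 0.71441.
Target gain for A = 5: g* = 1 − 1/5 = 0.8.
Additional gain needed = 0.8 − 0.71441 = 0.09.

0.09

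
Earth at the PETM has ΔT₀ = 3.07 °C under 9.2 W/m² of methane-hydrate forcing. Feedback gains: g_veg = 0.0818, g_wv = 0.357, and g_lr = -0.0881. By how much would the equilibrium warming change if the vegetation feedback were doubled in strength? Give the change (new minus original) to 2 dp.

0.68 °C

Original: g = 0.3507, ΔT = 3.07/(1−0.3507) = 4.7282 °C.
With doubled vegetation: g' = 0.4325, ΔT' = 3.07/(1−0.4325) = 5.4097 °C.
Change = 5.4097 − 4.7282 = 0.68 °C.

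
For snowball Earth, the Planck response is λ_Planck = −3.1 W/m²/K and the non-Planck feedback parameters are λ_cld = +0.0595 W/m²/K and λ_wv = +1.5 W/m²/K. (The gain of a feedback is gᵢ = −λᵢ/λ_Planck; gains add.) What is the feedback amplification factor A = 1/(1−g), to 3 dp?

2.012

Convert to gains: g_cld = 0.0595/3.1 = 0.01919; g_wv = 1.5/3.1 = 0.4839.
Total gain g = 0.50309.
A = 1/(1 − 0.50309) = 2.012.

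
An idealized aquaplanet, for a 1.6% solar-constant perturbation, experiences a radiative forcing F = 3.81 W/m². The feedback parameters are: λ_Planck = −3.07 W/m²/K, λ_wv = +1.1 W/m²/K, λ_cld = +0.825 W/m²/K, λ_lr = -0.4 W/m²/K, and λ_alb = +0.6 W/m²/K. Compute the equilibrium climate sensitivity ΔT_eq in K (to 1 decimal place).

4.0 K

Net feedback parameter λ = (−3.07) + (+1.1) + (+0.825) + (-0.4) + (+0.6) = -0.945 W/m²/K.
ΔT = −F/λ = −3.81/(-0.945) = 4.0 K.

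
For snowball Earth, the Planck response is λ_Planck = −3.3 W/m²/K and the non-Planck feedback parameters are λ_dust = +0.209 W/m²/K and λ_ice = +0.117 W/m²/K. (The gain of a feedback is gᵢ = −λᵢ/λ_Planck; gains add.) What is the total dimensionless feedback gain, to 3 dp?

0.099

Convert to gains: g_dust = 0.209/3.3 = 0.06333; g_ice = 0.117/3.3 = 0.03545.
Total gain g = 0.09878.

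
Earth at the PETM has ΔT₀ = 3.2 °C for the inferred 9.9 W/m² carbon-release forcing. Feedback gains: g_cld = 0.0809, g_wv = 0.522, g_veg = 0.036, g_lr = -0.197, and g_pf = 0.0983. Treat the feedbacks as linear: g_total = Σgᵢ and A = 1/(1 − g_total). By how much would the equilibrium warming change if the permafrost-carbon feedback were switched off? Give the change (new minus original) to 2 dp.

Original: g = 0.5402, ΔT = 3.2/(1−0.5402) = 6.9595 °C.
Without permafrost-carbon: g' = 0.4419, ΔT' = 3.2/(1−0.4419) = 5.7337 °C.
Change = 5.7337 − 6.9595 = -1.23 °C.

-1.23 °C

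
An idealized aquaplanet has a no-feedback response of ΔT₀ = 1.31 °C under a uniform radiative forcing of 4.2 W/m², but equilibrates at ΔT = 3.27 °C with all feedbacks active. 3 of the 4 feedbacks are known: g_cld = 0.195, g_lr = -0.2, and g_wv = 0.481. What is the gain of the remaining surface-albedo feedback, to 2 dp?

Amplification A = ΔT/ΔT₀ = 3.27/1.31 = 2.496.
Total gain g = 1 − 1/A = 1 − 1/2.496 = 0.5994.
Known gains sum to 0.195 − 0.2 + 0.481 = 0.476.
g_alb = 0.5994 − 0.476 = 0.12.

0.12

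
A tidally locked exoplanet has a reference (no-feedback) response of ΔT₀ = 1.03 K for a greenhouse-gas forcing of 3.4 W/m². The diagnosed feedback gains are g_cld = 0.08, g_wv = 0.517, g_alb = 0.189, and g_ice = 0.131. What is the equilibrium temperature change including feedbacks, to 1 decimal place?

Total gain g = 0.08 + 0.517 + 0.189 + 0.131 = 0.917.
Amplification A = 1/(1 − 0.917) = 12.05.
ΔT = 1.03 × 12.05 = 12.4 K.

12.4 K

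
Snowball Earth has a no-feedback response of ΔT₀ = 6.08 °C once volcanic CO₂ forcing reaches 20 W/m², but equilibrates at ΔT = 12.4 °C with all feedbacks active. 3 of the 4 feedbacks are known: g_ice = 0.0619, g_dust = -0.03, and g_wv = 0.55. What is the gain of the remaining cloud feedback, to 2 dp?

Amplification A = ΔT/ΔT₀ = 12.4/6.08 = 2.039.
Total gain g = 1 − 1/A = 1 − 1/2.039 = 0.5096.
Known gains sum to 0.0619 − 0.03 + 0.55 = 0.5819.
g_cld = 0.5096 − 0.5819 = -0.07.

-0.07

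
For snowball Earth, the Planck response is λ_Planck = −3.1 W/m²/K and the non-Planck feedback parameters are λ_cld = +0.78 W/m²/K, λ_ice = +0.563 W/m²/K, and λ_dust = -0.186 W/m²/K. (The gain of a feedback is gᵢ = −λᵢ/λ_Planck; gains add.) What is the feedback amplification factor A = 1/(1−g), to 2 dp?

Convert to gains: g_cld = 0.78/3.1 = 0.2516; g_ice = 0.563/3.1 = 0.1816; g_dust = -0.186/3.1 = -0.06.
Total gain g = 0.3732.
A = 1/(1 − 0.3732) = 1.60.

1.60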